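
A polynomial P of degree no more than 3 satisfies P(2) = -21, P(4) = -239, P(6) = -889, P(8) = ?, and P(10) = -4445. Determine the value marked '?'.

The 4 known points determine the degree-3 polynomial uniquely.
Write P(n) = an^3 + bn^2 + cn + d. Substituting each data point gives a linear system:
  8a + 4b + 2c + d = -21
  64a + 16b + 4c + d = -239
  216a + 36b + 6c + d = -889
  1000a + 100b + 10c + d = -4445
Solving the system yields a = -5, b = 6, c = -5, d = 5.
So P(n) = -5n^3 + 6n^2 - 5n + 5.
Then P(8) = -2211.

-2211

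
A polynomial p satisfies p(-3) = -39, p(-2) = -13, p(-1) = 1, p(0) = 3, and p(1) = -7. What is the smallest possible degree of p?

2

Forward differences of the values at x = -3, -2, -1, 0, 1:
  p  : -39  -13  1  3  -7
  Δ  : 26  14  2  -10
  Δ^2: -12  -12  -12
  Δ^3: 0  0
  Δ^4: 0
The second differences are constant (-12) and nonzero, while all higher differences vanish, so the minimal degree is 2.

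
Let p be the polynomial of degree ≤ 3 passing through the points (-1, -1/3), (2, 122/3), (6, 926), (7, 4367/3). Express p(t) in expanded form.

Using the Lagrange interpolation formula with nodes -1, 2, 6, 7:
  L_0(t) = (t - 2)(t - 6)(t - 7) / -168
  L_1(t) = (t + 1)(t - 6)(t - 7) / 60
  L_2(t) = (t + 1)(t - 2)(t - 7) / -28
  L_3(t) = (t + 1)(t - 2)(t - 6) / 40
Then p(t) = -1/3·L_0(t) + 122/3·L_1(t) + 926·L_2(t) + 4367/3·L_3(t).
Expanding and collecting terms gives p(t) = 4t^3 + (5/3)t^2 + 2.
Check: p(-1) = -1/3. ✓

p(t) = 4t^3 + (5/3)t^2 + 2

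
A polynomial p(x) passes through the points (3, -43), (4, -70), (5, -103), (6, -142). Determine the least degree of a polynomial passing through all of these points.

2

Forward differences of the values at x = 3, 4, 5, 6:
  p  : -43  -70  -103  -142
  Δ  : -27  -33  -39
  Δ^2: -6  -6
  Δ^3: 0
The second differences are constant (-6) and nonzero, while all higher differences vanish, so the minimal degree is 2.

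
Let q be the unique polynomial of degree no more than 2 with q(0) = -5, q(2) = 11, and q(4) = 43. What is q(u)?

Using the Lagrange interpolation formula with nodes 0, 2, 4:
  L_0(u) = (u - 2)(u - 4) / 8
  L_1(u) = u(u - 4) / -4
  L_2(u) = u(u - 2) / 8
Then q(u) = -5·L_0(u) + 11·L_1(u) + 43·L_2(u).
Expanding and collecting terms gives q(u) = 2u² + 4u - 5.
Check: q(0) = -5. ✓

q(u) = 2u^2 + 4u - 5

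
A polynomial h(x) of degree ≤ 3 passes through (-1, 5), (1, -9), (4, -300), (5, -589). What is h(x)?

Using the Lagrange interpolation formula with nodes -1, 1, 4, 5:
  L_0(x) = (x - 1)(x - 4)(x - 5) / -60
  L_1(x) = (x + 1)(x - 4)(x - 5) / 24
  L_2(x) = (x + 1)(x - 1)(x - 5) / -15
  L_3(x) = (x + 1)(x - 1)(x - 4) / 24
Then h(x) = 5·L_0(x) - 9·L_1(x) - 300·L_2(x) - 589·L_3(x).
Expanding and collecting terms gives h(x) = -5x^3 + 2x^2 - 2x - 4.
Check: h(-1) = 5. ✓

h(x) = -5x^3 + 2x^2 - 2x - 4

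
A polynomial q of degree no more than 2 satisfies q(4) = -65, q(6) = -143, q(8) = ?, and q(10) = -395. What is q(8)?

-253

On equispaced nodes a degree-2 polynomial has vanishing third forward difference, so
  - q(4) + 3·q(6) - 3·q(8) + q(10) = 0.
Substituting the known values and solving for q(8):
  -3·q(8) = 759
  q(8) = -253.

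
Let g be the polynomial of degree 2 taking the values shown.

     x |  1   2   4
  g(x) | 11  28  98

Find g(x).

Write g(x) = ax^2 + bx + c. Substituting each data point gives a linear system:
  a + b + c = 11
  4a + 2b + c = 28
  16a + 4b + c = 98
Solving the system yields a = 6, b = -1, c = 6.
So g(x) = 6x^2 - x + 6.
Check: g(2) = 28. ✓

g(x) = 6x^2 - x + 6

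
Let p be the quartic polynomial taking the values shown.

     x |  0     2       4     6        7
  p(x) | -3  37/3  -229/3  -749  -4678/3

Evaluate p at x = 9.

-4848

Write p(x) = ax^4 + bx^3 + cx^2 + dx + e. Substituting each data point gives a linear system:
  e = -3
  16a + 8b + 4c + 2d + e = 37/3
  256a + 64b + 16c + 4d + e = -229/3
  1296a + 216b + 36c + 6d + e = -749
  2401a + 343b + 49c + 7d + e = -4678/3
Solving the system yields a = -1, b = 2, c = 3, d = 5/3, e = -3.
So p(x) = -x⁴ + 2x³ + 3x² + (5/3)x - 3.
Then p(9) = -4848.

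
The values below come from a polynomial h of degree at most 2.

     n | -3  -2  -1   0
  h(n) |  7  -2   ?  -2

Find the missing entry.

-5

The 3 known points determine the degree-2 polynomial uniquely.
Write h(n) = an^2 + bn + c. Substituting each data point gives a linear system:
  9a - 3b + c = 7
  4a - 2b + c = -2
  c = -2
Solving the system yields a = 3, b = 6, c = -2.
So h(n) = 3n² + 6n - 2.
Then h(-1) = -5.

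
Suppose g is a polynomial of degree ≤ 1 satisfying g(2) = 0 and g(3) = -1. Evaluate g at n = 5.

Write g(n) = an + b. Substituting each data point gives a linear system:
  2a + b = 0
  3a + b = -1
Solving the system yields a = -1, b = 2.
So g(n) = -n + 2.
Then g(5) = -3.

-3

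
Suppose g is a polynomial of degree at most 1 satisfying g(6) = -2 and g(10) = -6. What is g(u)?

Using the Lagrange interpolation formula with nodes 6, 10:
  L_0(u) = (u - 10) / -4
  L_1(u) = (u - 6) / 4
Then g(u) = -2·L_0(u) - 6·L_1(u).
Expanding and collecting terms gives g(u) = -u + 4.
Check: g(10) = -6. ✓

g(u) = -u + 4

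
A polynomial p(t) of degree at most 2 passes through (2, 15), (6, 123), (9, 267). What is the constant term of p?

Write p(t) = at^2 + bt + c. Substituting each data point gives a linear system:
  4a + 2b + c = 15
  36a + 6b + c = 123
  81a + 9b + c = 267
Solving the system yields a = 3, b = 3, c = -3.
So p(t) = 3t² + 3t - 3.
The constant term is -3.

-3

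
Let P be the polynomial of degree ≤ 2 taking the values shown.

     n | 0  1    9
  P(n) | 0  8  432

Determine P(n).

P(n) = 5n^2 + 3n

Using the Lagrange interpolation formula with nodes 0, 1, 9:
  L_0(n) = (n - 1)(n - 9) / 9
  L_1(n) = n(n - 9) / -8
  L_2(n) = n(n - 1) / 72
Then P(n) = 0·L_0(n) + 8·L_1(n) + 432·L_2(n).
Expanding and collecting terms gives P(n) = 5n² + 3n.
Check: P(9) = 432. ✓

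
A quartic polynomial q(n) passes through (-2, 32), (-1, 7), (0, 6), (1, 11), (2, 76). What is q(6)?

Forward differences of the values at n = -2, -1, 0, 1, 2:
  q  : 32  7  6  11  76
  Δ  : -25  -1  5  65
  Δ^2: 24  6  60
  Δ^3: -18  54
  Δ^4: 72
The fourth differences are constant, confirming degree 4.
Interpolating (Newton forward form) and evaluating at n = 6 gives q(6) = 4536.

4536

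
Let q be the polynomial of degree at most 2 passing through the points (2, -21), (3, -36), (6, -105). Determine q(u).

Write q(u) = au^2 + bu + c. Substituting each data point gives a linear system:
  4a + 2b + c = -21
  9a + 3b + c = -36
  36a + 6b + c = -105
Solving the system yields a = -2, b = -5, c = -3.
So q(u) = -2u^2 - 5u - 3.
Check: q(2) = -21. ✓

q(u) = -2u^2 - 5u - 3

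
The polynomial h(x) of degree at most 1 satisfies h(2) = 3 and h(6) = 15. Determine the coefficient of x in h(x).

3

Write h(x) = ax + b. Substituting each data point gives a linear system:
  2a + b = 3
  6a + b = 15
Solving the system yields a = 3, b = -3.
So h(x) = 3x - 3.
The leading coefficient is 3.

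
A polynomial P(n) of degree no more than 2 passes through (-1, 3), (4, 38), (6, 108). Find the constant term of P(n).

-6

Write P(n) = an^2 + bn + c. Substituting each data point gives a linear system:
  a - b + c = 3
  16a + 4b + c = 38
  36a + 6b + c = 108
Solving the system yields a = 4, b = -5, c = -6.
So P(n) = 4n² - 5n - 6.
The constant term is -6.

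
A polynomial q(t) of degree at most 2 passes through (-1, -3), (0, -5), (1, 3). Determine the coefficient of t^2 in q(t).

5

Write q(t) = at^2 + bt + c. Substituting each data point gives a linear system:
  a - b + c = -3
  c = -5
  a + b + c = 3
Solving the system yields a = 5, b = 3, c = -5.
So q(t) = 5t² + 3t - 5.
The leading coefficient is 5.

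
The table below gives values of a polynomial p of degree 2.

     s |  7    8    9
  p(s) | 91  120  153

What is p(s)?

p(s) = 2s^2 - s

Write p(s) = as^2 + bs + c. Substituting each data point gives a linear system:
  49a + 7b + c = 91
  64a + 8b + c = 120
  81a + 9b + c = 153
Solving the system yields a = 2, b = -1, c = 0.
So p(s) = 2s² - s.
Check: p(9) = 153. ✓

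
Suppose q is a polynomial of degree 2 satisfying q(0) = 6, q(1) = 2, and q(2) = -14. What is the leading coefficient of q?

Write q(s) = as^2 + bs + c. Substituting each data point gives a linear system:
  c = 6
  a + b + c = 2
  4a + 2b + c = -14
Solving the system yields a = -6, b = 2, c = 6.
So q(s) = -6s^2 + 2s + 6.
The leading coefficient is -6.

-6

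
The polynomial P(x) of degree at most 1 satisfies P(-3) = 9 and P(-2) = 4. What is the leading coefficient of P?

-5

Write P(x) = ax + b. Substituting each data point gives a linear system:
  -3a + b = 9
  -2a + b = 4
Solving the system yields a = -5, b = -6.
So P(x) = -5x - 6.
The leading coefficient is -5.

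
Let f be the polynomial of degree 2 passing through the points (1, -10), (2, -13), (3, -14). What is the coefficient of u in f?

Write f(u) = au^2 + bu + c. Substituting each data point gives a linear system:
  a + b + c = -10
  4a + 2b + c = -13
  9a + 3b + c = -14
Solving the system yields a = 1, b = -6, c = -5.
So f(u) = u^2 - 6u - 5.
The coefficient of u is -6.

-6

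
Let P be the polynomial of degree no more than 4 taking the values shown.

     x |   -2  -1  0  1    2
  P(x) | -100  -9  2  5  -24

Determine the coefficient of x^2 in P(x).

0

Write P(x) = ax^4 + bx^3 + cx^2 + dx + e. Substituting each data point gives a linear system:
  16a - 8b + 4c - 2d + e = -100
  a - b + c - d + e = -9
  e = 2
  a + b + c + d + e = 5
  16a + 8b + 4c + 2d + e = -24
Solving the system yields a = -4, b = 4, c = 0, d = 3, e = 2.
So P(x) = -4x⁴ + 4x³ + 3x + 2.
The coefficient of x^2 is 0.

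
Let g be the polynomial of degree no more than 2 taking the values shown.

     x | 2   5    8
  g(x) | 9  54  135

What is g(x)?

g(x) = 2x^2 + x - 1

Write g(x) = ax^2 + bx + c. Substituting each data point gives a linear system:
  4a + 2b + c = 9
  25a + 5b + c = 54
  64a + 8b + c = 135
Solving the system yields a = 2, b = 1, c = -1.
So g(x) = 2x^2 + x - 1.
Check: g(8) = 135. ✓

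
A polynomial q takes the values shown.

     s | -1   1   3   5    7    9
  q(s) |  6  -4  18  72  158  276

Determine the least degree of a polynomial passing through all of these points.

Forward differences of the values at s = -1, 1, 3, 5, 7, 9:
  q  : 6  -4  18  72  158  276
  Δ  : -10  22  54  86  118
  Δ^2: 32  32  32  32
  Δ^3: 0  0  0
  Δ^4: 0  0
  Δ^5: 0
The second differences are constant (32) and nonzero, while all higher differences vanish, so the minimal degree is 2.

2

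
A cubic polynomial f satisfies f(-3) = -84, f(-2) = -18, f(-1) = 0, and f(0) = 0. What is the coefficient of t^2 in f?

Write f(t) = at^3 + bt^2 + ct + d. Substituting each data point gives a linear system:
  -27a + 9b - 3c + d = -84
  -8a + 4b - 2c + d = -18
  -a + b - c + d = 0
  d = 0
Solving the system yields a = 5, b = 6, c = 1, d = 0.
So f(t) = 5t^3 + 6t^2 + t.
The coefficient of t^2 is 6.

6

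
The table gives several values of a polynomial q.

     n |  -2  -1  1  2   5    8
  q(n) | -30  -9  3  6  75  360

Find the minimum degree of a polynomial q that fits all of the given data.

3

Divided differences on the nodes -2, -1, 1, 2, 5, 8:
  order 0: -30  -9  3  6  75  360
  order 1: 21  6  3  23  95
  order 2: -5  -1  5  12
  order 3: 1  1  1
  order 4: 0  0
  order 5: 0
The order-3 divided differences are all 1 (nonzero) and every higher order vanishes, so the data lies on a polynomial of degree exactly 3.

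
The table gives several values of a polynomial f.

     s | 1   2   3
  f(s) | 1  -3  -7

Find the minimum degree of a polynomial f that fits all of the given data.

Forward differences of the values at s = 1, 2, 3:
  f  : 1  -3  -7
  Δ  : -4  -4
  Δ^2: 0
The first differences are constant (-4) and nonzero, while all higher differences vanish, so the minimal degree is 1.

1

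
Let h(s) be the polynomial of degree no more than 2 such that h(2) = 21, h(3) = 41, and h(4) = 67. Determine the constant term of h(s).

Write h(s) = as^2 + bs + c. Substituting each data point gives a linear system:
  4a + 2b + c = 21
  9a + 3b + c = 41
  16a + 4b + c = 67
Solving the system yields a = 3, b = 5, c = -1.
So h(s) = 3s² + 5s - 1.
The constant term is -1.

-1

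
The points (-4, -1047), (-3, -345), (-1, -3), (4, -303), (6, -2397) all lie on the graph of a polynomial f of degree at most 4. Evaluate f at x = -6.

Using the Lagrange interpolation formula with nodes -4, -3, -1, 4, 6:
  L_0(x) = (x + 3)(x + 1)(x - 4)(x - 6) / 240
  L_1(x) = (x + 4)(x + 1)(x - 4)(x - 6) / -126
  L_2(x) = (x + 4)(x + 3)(x - 4)(x - 6) / 210
  L_3(x) = (x + 4)(x + 3)(x + 1)(x - 6) / -560
  L_4(x) = (x + 4)(x + 3)(x + 1)(x - 4) / 1260
Then f(x) = -1047·L_0(x) - 345·L_1(x) - 3·L_2(x) - 303·L_3(x) - 2397·L_4(x).
Expanding and collecting terms gives f(x) = -3x⁴ + 6x³ + 6x² - 3x - 3.
Evaluating at x = -6: f(-6) = -4953.

-4953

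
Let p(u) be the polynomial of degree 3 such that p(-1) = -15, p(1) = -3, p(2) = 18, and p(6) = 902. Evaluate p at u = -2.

Using the Lagrange interpolation formula with nodes -1, 1, 2, 6:
  L_0(u) = (u - 1)(u - 2)(u - 6) / -42
  L_1(u) = (u + 1)(u - 2)(u - 6) / 10
  L_2(u) = (u + 1)(u - 1)(u - 6) / -12
  L_3(u) = (u + 1)(u - 1)(u - 2) / 140
Then p(u) = -15·L_0(u) - 3·L_1(u) + 18·L_2(u) + 902·L_3(u).
Expanding and collecting terms gives p(u) = 5u^3 - 5u^2 + u - 4.
Evaluating at u = -2: p(-2) = -66.

-66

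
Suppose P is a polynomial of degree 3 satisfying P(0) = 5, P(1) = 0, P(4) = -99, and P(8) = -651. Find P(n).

Using the Lagrange interpolation formula with nodes 0, 1, 4, 8:
  L_0(n) = (n - 1)(n - 4)(n - 8) / -32
  L_1(n) = n(n - 4)(n - 8) / 21
  L_2(n) = n(n - 1)(n - 8) / -48
  L_3(n) = n(n - 1)(n - 4) / 224
Then P(n) = 5·L_0(n) + 0·L_1(n) - 99·L_2(n) - 651·L_3(n).
Expanding and collecting terms gives P(n) = -n^3 - 2n^2 - 2n + 5.
Check: P(0) = 5. ✓

P(n) = -n^3 - 2n^2 - 2n + 5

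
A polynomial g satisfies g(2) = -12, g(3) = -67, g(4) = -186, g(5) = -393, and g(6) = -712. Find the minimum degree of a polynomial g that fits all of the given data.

Forward differences of the values at s = 2, 3, 4, 5, 6:
  g  : -12  -67  -186  -393  -712
  Δ  : -55  -119  -207  -319
  Δ^2: -64  -88  -112
  Δ^3: -24  -24
  Δ^4: 0
The third differences are constant (-24) and nonzero, while all higher differences vanish, so the minimal degree is 3.

3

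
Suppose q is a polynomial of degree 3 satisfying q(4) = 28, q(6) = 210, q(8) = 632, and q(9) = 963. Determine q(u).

Using the Lagrange interpolation formula with nodes 4, 6, 8, 9:
  L_0(u) = (u - 6)(u - 8)(u - 9) / -40
  L_1(u) = (u - 4)(u - 8)(u - 9) / 12
  L_2(u) = (u - 4)(u - 6)(u - 9) / -8
  L_3(u) = (u - 4)(u - 6)(u - 8) / 15
Then q(u) = 28·L_0(u) + 210·L_1(u) + 632·L_2(u) + 963·L_3(u).
Expanding and collecting terms gives q(u) = 2u^3 - 6u^2 - u.
Check: q(8) = 632. ✓

q(u) = 2u^3 - 6u^2 - u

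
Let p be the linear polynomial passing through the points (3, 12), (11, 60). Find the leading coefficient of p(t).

6

Write p(t) = at + b. Substituting each data point gives a linear system:
  3a + b = 12
  11a + b = 60
Solving the system yields a = 6, b = -6.
So p(t) = 6t - 6.
The leading coefficient is 6.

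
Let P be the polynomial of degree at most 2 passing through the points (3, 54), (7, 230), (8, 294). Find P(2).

30

Write P(u) = au^2 + bu + c. Substituting each data point gives a linear system:
  9a + 3b + c = 54
  49a + 7b + c = 230
  64a + 8b + c = 294
Solving the system yields a = 4, b = 4, c = 6.
So P(u) = 4u^2 + 4u + 6.
Then P(2) = 30.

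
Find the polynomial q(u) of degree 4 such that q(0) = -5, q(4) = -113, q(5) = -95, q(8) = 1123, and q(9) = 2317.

Write q(u) = au^4 + bu^3 + cu^2 + du + e. Substituting each data point gives a linear system:
  e = -5
  256a + 64b + 16c + 4d + e = -113
  625a + 125b + 25c + 5d + e = -95
  4096a + 512b + 64c + 8d + e = 1123
  6561a + 729b + 81c + 9d + e = 2317
Solving the system yields a = 1, b = -6, c = 2, d = -3, e = -5.
So q(u) = u⁴ - 6u³ + 2u² - 3u - 5.
Check: q(0) = -5. ✓

q(u) = u^4 - 6u^3 + 2u^2 - 3u - 5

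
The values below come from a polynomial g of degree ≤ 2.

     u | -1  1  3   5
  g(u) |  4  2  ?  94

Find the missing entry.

The 3 known points determine the degree-2 polynomial uniquely.
Write g(u) = au^2 + bu + c. Substituting each data point gives a linear system:
  a - b + c = 4
  a + b + c = 2
  25a + 5b + c = 94
Solving the system yields a = 4, b = -1, c = -1.
So g(u) = 4u^2 - u - 1.
Then g(3) = 32.

32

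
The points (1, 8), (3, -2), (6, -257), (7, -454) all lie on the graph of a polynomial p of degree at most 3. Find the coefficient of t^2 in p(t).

Write p(t) = at^3 + bt^2 + ct + d. Substituting each data point gives a linear system:
  a + b + c + d = 8
  27a + 9b + 3c + d = -2
  216a + 36b + 6c + d = -257
  343a + 49b + 7c + d = -454
Solving the system yields a = -2, b = 4, c = 5, d = 1.
So p(t) = -2t^3 + 4t^2 + 5t + 1.
The coefficient of t^2 is 4.

4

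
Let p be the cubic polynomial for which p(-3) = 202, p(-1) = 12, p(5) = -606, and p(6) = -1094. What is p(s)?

p(s) = -6s^3 + 5s^2 + 3s + 4

Write p(s) = as^3 + bs^2 + cs + d. Substituting each data point gives a linear system:
  -27a + 9b - 3c + d = 202
  -a + b - c + d = 12
  125a + 25b + 5c + d = -606
  216a + 36b + 6c + d = -1094
Solving the system yields a = -6, b = 5, c = 3, d = 4.
So p(s) = -6s^3 + 5s^2 + 3s + 4.
Check: p(5) = -606. ✓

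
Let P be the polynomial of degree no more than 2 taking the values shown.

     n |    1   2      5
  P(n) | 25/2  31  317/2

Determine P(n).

Using the Lagrange interpolation formula with nodes 1, 2, 5:
  L_0(n) = (n - 2)(n - 5) / 4
  L_1(n) = (n - 1)(n - 5) / -3
  L_2(n) = (n - 1)(n - 2) / 12
Then P(n) = 25/2·L_0(n) + 31·L_1(n) + 317/2·L_2(n).
Expanding and collecting terms gives P(n) = 6n² + (1/2)n + 6.
Check: P(5) = 317/2. ✓

P(n) = 6n^2 + (1/2)n + 6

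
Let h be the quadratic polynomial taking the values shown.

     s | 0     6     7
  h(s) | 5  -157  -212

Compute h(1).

-2

Using the Lagrange interpolation formula with nodes 0, 6, 7:
  L_0(s) = (s - 6)(s - 7) / 42
  L_1(s) = s(s - 7) / -6
  L_2(s) = s(s - 6) / 7
Then h(s) = 5·L_0(s) - 157·L_1(s) - 212·L_2(s).
Expanding and collecting terms gives h(s) = -4s² - 3s + 5.
Evaluating at s = 1: h(1) = -2.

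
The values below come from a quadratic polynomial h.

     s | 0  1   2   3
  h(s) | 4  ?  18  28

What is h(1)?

On equispaced nodes a degree-2 polynomial has vanishing third forward difference, so
  - h(0) + 3·h(1) - 3·h(2) + h(3) = 0.
Substituting the known values and solving for h(1):
  3·h(1) = 30
  h(1) = 10.

10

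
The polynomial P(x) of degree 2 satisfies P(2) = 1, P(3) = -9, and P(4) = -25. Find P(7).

Forward differences of the values at x = 2, 3, 4:
  P  : 1  -9  -25
  Δ  : -10  -16
  Δ^2: -6
The second differences are constant, confirming degree 2.
Interpolating (Newton forward form) and evaluating at x = 7 gives P(7) = -109.

-109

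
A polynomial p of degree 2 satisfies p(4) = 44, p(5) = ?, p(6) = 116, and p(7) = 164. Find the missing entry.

On equispaced nodes a degree-2 polynomial has vanishing third forward difference, so
  - p(4) + 3·p(5) - 3·p(6) + p(7) = 0.
Substituting the known values and solving for p(5):
  3·p(5) = 228
  p(5) = 76.

76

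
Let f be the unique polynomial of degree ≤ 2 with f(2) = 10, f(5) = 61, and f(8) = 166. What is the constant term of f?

6

Write f(u) = au^2 + bu + c. Substituting each data point gives a linear system:
  4a + 2b + c = 10
  25a + 5b + c = 61
  64a + 8b + c = 166
Solving the system yields a = 3, b = -4, c = 6.
So f(u) = 3u^2 - 4u + 6.
The constant term is 6.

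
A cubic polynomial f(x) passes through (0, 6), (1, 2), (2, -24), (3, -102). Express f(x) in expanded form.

f(x) = -5x^3 + 4x^2 - 3x + 6

Write f(x) = ax^3 + bx^2 + cx + d. Substituting each data point gives a linear system:
  d = 6
  a + b + c + d = 2
  8a + 4b + 2c + d = -24
  27a + 9b + 3c + d = -102
Solving the system yields a = -5, b = 4, c = -3, d = 6.
So f(x) = -5x^3 + 4x^2 - 3x + 6.
Check: f(3) = -102. ✓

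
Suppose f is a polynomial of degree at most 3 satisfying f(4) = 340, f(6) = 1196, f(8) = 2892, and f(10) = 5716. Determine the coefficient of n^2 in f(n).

-3

Write f(n) = an^3 + bn^2 + cn + d. Substituting each data point gives a linear system:
  64a + 16b + 4c + d = 340
  216a + 36b + 6c + d = 1196
  512a + 64b + 8c + d = 2892
  1000a + 100b + 10c + d = 5716
Solving the system yields a = 6, b = -3, c = 2, d = -4.
So f(n) = 6n³ - 3n² + 2n - 4.
The coefficient of n^2 is -3.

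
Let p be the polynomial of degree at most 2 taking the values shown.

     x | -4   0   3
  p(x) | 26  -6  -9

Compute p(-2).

Write p(x) = ax^2 + bx + c. Substituting each data point gives a linear system:
  16a - 4b + c = 26
  c = -6
  9a + 3b + c = -9
Solving the system yields a = 1, b = -4, c = -6.
So p(x) = x^2 - 4x - 6.
Then p(-2) = 6.

6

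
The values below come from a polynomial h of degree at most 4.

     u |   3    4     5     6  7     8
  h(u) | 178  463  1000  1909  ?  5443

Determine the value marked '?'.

The 5 known points determine the degree-4 polynomial uniquely.
Write h(u) = au^4 + bu^3 + cu^2 + du + e. Substituting each data point gives a linear system:
  81a + 27b + 9c + 3d + e = 178
  256a + 64b + 16c + 4d + e = 463
  625a + 125b + 25c + 5d + e = 1000
  1296a + 216b + 36c + 6d + e = 1909
  4096a + 512b + 64c + 8d + e = 5443
Solving the system yields a = 1, b = 2, c = 5, d = 1, e = -5.
So h(u) = u⁴ + 2u³ + 5u² + u - 5.
Then h(7) = 3334.

3334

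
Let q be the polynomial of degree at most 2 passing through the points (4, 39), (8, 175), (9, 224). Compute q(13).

Write q(t) = at^2 + bt + c. Substituting each data point gives a linear system:
  16a + 4b + c = 39
  64a + 8b + c = 175
  81a + 9b + c = 224
Solving the system yields a = 3, b = -2, c = -1.
So q(t) = 3t^2 - 2t - 1.
Then q(13) = 480.

480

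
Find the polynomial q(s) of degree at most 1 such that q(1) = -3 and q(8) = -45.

Using the Lagrange interpolation formula with nodes 1, 8:
  L_0(s) = (s - 8) / -7
  L_1(s) = (s - 1) / 7
Then q(s) = -3·L_0(s) - 45·L_1(s).
Expanding and collecting terms gives q(s) = -6s + 3.
Check: q(1) = -3. ✓

q(s) = -6s + 3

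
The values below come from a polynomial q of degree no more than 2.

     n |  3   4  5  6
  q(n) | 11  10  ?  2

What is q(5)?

7

On equispaced nodes a degree-2 polynomial has vanishing third forward difference, so
  - q(3) + 3·q(4) - 3·q(5) + q(6) = 0.
Substituting the known values and solving for q(5):
  -3·q(5) = -21
  q(5) = 7.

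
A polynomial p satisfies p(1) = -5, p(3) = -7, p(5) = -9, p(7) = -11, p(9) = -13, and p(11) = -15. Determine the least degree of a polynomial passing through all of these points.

1

Forward differences of the values at x = 1, 3, 5, 7, 9, 11:
  p  : -5  -7  -9  -11  -13  -15
  Δ  : -2  -2  -2  -2  -2
  Δ^2: 0  0  0  0
  Δ^3: 0  0  0
  Δ^4: 0  0
  Δ^5: 0
The first differences are constant (-2) and nonzero, while all higher differences vanish, so the minimal degree is 1.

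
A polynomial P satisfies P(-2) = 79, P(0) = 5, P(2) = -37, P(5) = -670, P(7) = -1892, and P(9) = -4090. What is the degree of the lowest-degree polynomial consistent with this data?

3

Divided differences on the nodes -2, 0, 2, 5, 7, 9:
  order 0: 79  5  -37  -670  -1892  -4090
  order 1: -37  -21  -211  -611  -1099
  order 2: 4  -38  -80  -122
  order 3: -6  -6  -6
  order 4: 0  0
  order 5: 0
The order-3 divided differences are all -6 (nonzero) and every higher order vanishes, so the data lies on a polynomial of degree exactly 3.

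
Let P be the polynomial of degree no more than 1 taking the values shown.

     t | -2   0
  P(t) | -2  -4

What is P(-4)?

Using the Lagrange interpolation formula with nodes -2, 0:
  L_0(t) = t / -2
  L_1(t) = (t + 2) / 2
Then P(t) = -2·L_0(t) - 4·L_1(t).
Expanding and collecting terms gives P(t) = -t - 4.
Evaluating at t = -4: P(-4) = 0.

0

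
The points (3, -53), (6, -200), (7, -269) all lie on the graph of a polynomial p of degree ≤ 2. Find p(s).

p(s) = -5s^2 - 4s + 4

Using the Lagrange interpolation formula with nodes 3, 6, 7:
  L_0(s) = (s - 6)(s - 7) / 12
  L_1(s) = (s - 3)(s - 7) / -3
  L_2(s) = (s - 3)(s - 6) / 4
Then p(s) = -53·L_0(s) - 200·L_1(s) - 269·L_2(s).
Expanding and collecting terms gives p(s) = -5s^2 - 4s + 4.
Check: p(3) = -53. ✓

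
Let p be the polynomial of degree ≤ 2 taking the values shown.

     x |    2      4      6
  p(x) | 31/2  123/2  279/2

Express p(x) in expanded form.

p(x) = 4x^2 - x + 3/2

Using the Lagrange interpolation formula with nodes 2, 4, 6:
  L_0(x) = (x - 4)(x - 6) / 8
  L_1(x) = (x - 2)(x - 6) / -4
  L_2(x) = (x - 2)(x - 4) / 8
Then p(x) = 31/2·L_0(x) + 123/2·L_1(x) + 279/2·L_2(x).
Expanding and collecting terms gives p(x) = 4x² - x + 3/2.
Check: p(6) = 279/2. ✓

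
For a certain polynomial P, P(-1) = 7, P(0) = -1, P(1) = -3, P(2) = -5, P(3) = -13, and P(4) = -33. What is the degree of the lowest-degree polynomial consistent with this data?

3

Forward differences of the values at s = -1, 0, 1, 2, 3, 4:
  P  : 7  -1  -3  -5  -13  -33
  Δ  : -8  -2  -2  -8  -20
  Δ^2: 6  0  -6  -12
  Δ^3: -6  -6  -6
  Δ^4: 0  0
  Δ^5: 0
The third differences are constant (-6) and nonzero, while all higher differences vanish, so the minimal degree is 3.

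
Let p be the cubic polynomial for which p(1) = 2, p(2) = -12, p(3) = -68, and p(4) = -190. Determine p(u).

p(u) = -4u^3 + 3u^2 + 5u - 2

Write p(u) = au^3 + bu^2 + cu + d. Substituting each data point gives a linear system:
  a + b + c + d = 2
  8a + 4b + 2c + d = -12
  27a + 9b + 3c + d = -68
  64a + 16b + 4c + d = -190
Solving the system yields a = -4, b = 3, c = 5, d = -2.
So p(u) = -4u^3 + 3u^2 + 5u - 2.
Check: p(4) = -190. ✓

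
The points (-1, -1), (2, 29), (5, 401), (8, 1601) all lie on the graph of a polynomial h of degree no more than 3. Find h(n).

Using the Lagrange interpolation formula with nodes -1, 2, 5, 8:
  L_0(n) = (n - 2)(n - 5)(n - 8) / -162
  L_1(n) = (n + 1)(n - 5)(n - 8) / 54
  L_2(n) = (n + 1)(n - 2)(n - 8) / -54
  L_3(n) = (n + 1)(n - 2)(n - 5) / 162
Then h(n) = -1·L_0(n) + 29·L_1(n) + 401·L_2(n) + 1601·L_3(n).
Expanding and collecting terms gives h(n) = 3n^3 + n^2 + 1.
Check: h(-1) = -1. ✓

h(n) = 3n^3 + n^2 + 1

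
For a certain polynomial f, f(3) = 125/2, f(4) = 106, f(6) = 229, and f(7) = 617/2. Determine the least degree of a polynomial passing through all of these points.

Divided differences on the nodes 3, 4, 6, 7:
  order 0: 125/2  106  229  617/2
  order 1: 87/2  123/2  159/2
  order 2: 6  6
  order 3: 0
The order-2 divided differences are all 6 (nonzero) and every higher order vanishes, so the data lies on a polynomial of degree exactly 2.

2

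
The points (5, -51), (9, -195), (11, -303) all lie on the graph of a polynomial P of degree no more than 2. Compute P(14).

-510

Write P(t) = at^2 + bt + c. Substituting each data point gives a linear system:
  25a + 5b + c = -51
  81a + 9b + c = -195
  121a + 11b + c = -303
Solving the system yields a = -3, b = 6, c = -6.
So P(t) = -3t² + 6t - 6.
Then P(14) = -510.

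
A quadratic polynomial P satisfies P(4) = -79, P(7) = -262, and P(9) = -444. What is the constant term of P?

-3

Write P(x) = ax^2 + bx + c. Substituting each data point gives a linear system:
  16a + 4b + c = -79
  49a + 7b + c = -262
  81a + 9b + c = -444
Solving the system yields a = -6, b = 5, c = -3.
So P(x) = -6x^2 + 5x - 3.
The constant term is -3.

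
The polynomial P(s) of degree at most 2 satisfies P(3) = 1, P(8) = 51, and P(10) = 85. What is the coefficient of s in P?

Write P(s) = as^2 + bs + c. Substituting each data point gives a linear system:
  9a + 3b + c = 1
  64a + 8b + c = 51
  100a + 10b + c = 85
Solving the system yields a = 1, b = -1, c = -5.
So P(s) = s^2 - s - 5.
The coefficient of s is -1.

-1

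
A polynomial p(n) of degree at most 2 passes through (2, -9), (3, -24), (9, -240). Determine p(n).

p(n) = -3n^2 + 3

Write p(n) = an^2 + bn + c. Substituting each data point gives a linear system:
  4a + 2b + c = -9
  9a + 3b + c = -24
  81a + 9b + c = -240
Solving the system yields a = -3, b = 0, c = 3.
So p(n) = -3n^2 + 3.
Check: p(2) = -9. ✓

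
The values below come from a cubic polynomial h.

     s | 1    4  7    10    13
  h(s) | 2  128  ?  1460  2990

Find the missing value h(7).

On equispaced nodes a degree-3 polynomial has vanishing fourth forward difference, so
  h(1) - 4·h(4) + 6·h(7) - 4·h(10) + h(13) = 0.
Substituting the known values and solving for h(7):
  6·h(7) = 3360
  h(7) = 560.

560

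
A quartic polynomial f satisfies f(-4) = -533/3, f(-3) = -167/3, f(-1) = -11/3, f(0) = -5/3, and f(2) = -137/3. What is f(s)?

f(s) = -s^4 - 2s^3 - 3s^2 - 5/3

Write f(s) = as^4 + bs^3 + cs^2 + ds + e. Substituting each data point gives a linear system:
  256a - 64b + 16c - 4d + e = -533/3
  81a - 27b + 9c - 3d + e = -167/3
  a - b + c - d + e = -11/3
  e = -5/3
  16a + 8b + 4c + 2d + e = -137/3
Solving the system yields a = -1, b = -2, c = -3, d = 0, e = -5/3.
So f(s) = -s^4 - 2s^3 - 3s^2 - 5/3.
Check: f(-3) = -167/3. ✓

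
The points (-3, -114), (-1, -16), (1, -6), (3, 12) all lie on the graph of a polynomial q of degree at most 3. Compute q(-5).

-396

Forward differences of the values at n = -3, -1, 1, 3:
  q  : -114  -16  -6  12
  Δ  : 98  10  18
  Δ^2: -88  8
  Δ^3: 96
The third differences are constant, confirming degree 3.
Interpolating (Newton forward form) and evaluating at n = -5 gives q(-5) = -396.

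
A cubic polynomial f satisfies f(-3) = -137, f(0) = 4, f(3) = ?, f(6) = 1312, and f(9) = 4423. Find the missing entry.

On equispaced nodes a degree-3 polynomial has vanishing fourth forward difference, so
  f(-3) - 4·f(0) + 6·f(3) - 4·f(6) + f(9) = 0.
Substituting the known values and solving for f(3):
  6·f(3) = 978
  f(3) = 163.

163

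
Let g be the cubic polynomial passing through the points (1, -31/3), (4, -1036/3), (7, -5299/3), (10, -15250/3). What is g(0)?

Using the Lagrange interpolation formula with nodes 1, 4, 7, 10:
  L_0(x) = (x - 4)(x - 7)(x - 10) / -162
  L_1(x) = (x - 1)(x - 7)(x - 10) / 54
  L_2(x) = (x - 1)(x - 4)(x - 10) / -54
  L_3(x) = (x - 1)(x - 4)(x - 7) / 162
Then g(x) = -31/3·L_0(x) - 1036/3·L_1(x) - 5299/3·L_2(x) - 15250/3·L_3(x).
Expanding and collecting terms gives g(x) = -5x^3 - (1/3)x^2 - 5x.
Evaluating at x = 0: g(0) = 0.

0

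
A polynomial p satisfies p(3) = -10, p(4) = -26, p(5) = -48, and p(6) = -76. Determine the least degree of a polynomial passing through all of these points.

2

Forward differences of the values at x = 3, 4, 5, 6:
  p  : -10  -26  -48  -76
  Δ  : -16  -22  -28
  Δ^2: -6  -6
  Δ^3: 0
The second differences are constant (-6) and nonzero, while all higher differences vanish, so the minimal degree is 2.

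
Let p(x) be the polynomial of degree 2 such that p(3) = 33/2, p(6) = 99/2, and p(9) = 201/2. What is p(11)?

Using the Lagrange interpolation formula with nodes 3, 6, 9:
  L_0(x) = (x - 6)(x - 9) / 18
  L_1(x) = (x - 3)(x - 9) / -9
  L_2(x) = (x - 3)(x - 6) / 18
Then p(x) = 33/2·L_0(x) + 99/2·L_1(x) + 201/2·L_2(x).
Expanding and collecting terms gives p(x) = x^2 + 2x + 3/2.
Evaluating at x = 11: p(11) = 289/2.

289/2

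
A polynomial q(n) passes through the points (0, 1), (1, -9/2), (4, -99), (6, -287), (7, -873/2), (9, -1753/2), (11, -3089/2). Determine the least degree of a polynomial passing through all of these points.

3

Divided differences on the nodes 0, 1, 4, 6, 7, 9, 11:
  order 0: 1  -9/2  -99  -287  -873/2  -1753/2  -3089/2
  order 1: -11/2  -63/2  -94  -299/2  -220  -334
  order 2: -13/2  -25/2  -37/2  -47/2  -57/2
  order 3: -1  -1  -1  -1
  order 4: 0  0  0
  order 5: 0  0
  order 6: 0
The order-3 divided differences are all -1 (nonzero) and every higher order vanishes, so the data lies on a polynomial of degree exactly 3.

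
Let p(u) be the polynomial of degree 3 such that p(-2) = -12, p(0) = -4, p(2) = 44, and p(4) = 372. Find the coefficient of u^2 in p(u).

5

Write p(u) = au^3 + bu^2 + cu + d. Substituting each data point gives a linear system:
  -8a + 4b - 2c + d = -12
  d = -4
  8a + 4b + 2c + d = 44
  64a + 16b + 4c + d = 372
Solving the system yields a = 5, b = 5, c = -6, d = -4.
So p(u) = 5u^3 + 5u^2 - 6u - 4.
The coefficient of u^2 is 5.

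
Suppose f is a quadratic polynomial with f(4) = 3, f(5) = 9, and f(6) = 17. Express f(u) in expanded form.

Write f(u) = au^2 + bu + c. Substituting each data point gives a linear system:
  16a + 4b + c = 3
  25a + 5b + c = 9
  36a + 6b + c = 17
Solving the system yields a = 1, b = -3, c = -1.
So f(u) = u^2 - 3u - 1.
Check: f(4) = 3. ✓

f(u) = u^2 - 3u - 1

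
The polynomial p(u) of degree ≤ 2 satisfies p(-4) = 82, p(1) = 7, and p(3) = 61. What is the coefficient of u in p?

3

Write p(u) = au^2 + bu + c. Substituting each data point gives a linear system:
  16a - 4b + c = 82
  a + b + c = 7
  9a + 3b + c = 61
Solving the system yields a = 6, b = 3, c = -2.
So p(u) = 6u² + 3u - 2.
The coefficient of u is 3.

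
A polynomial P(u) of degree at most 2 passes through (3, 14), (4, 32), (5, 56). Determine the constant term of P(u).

Write P(u) = au^2 + bu + c. Substituting each data point gives a linear system:
  9a + 3b + c = 14
  16a + 4b + c = 32
  25a + 5b + c = 56
Solving the system yields a = 3, b = -3, c = -4.
So P(u) = 3u^2 - 3u - 4.
The constant term is -4.

-4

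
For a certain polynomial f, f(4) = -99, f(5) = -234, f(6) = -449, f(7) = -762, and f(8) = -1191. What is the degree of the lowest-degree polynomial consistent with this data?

3

Forward differences of the values at s = 4, 5, 6, 7, 8:
  f  : -99  -234  -449  -762  -1191
  Δ  : -135  -215  -313  -429
  Δ^2: -80  -98  -116
  Δ^3: -18  -18
  Δ^4: 0
The third differences are constant (-18) and nonzero, while all higher differences vanish, so the minimal degree is 3.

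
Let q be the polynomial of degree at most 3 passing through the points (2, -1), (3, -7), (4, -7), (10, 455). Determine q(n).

Write q(n) = an^3 + bn^2 + cn + d. Substituting each data point gives a linear system:
  8a + 4b + 2c + d = -1
  27a + 9b + 3c + d = -7
  64a + 16b + 4c + d = -7
  1000a + 100b + 10c + d = 455
Solving the system yields a = 1, b = -6, c = 5, d = 5.
So q(n) = n³ - 6n² + 5n + 5.
Check: q(10) = 455. ✓

q(n) = n^3 - 6n^2 + 5n + 5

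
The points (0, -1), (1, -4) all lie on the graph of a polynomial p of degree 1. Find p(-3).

8

Using the Lagrange interpolation formula with nodes 0, 1:
  L_0(n) = (n - 1) / -1
  L_1(n) = n / 1
Then p(n) = -1·L_0(n) - 4·L_1(n).
Expanding and collecting terms gives p(n) = -3n - 1.
Evaluating at n = -3: p(-3) = 8.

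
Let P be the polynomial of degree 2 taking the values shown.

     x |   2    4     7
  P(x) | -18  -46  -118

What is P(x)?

P(x) = -2x^2 - 2x - 6

Using the Lagrange interpolation formula with nodes 2, 4, 7:
  L_0(x) = (x - 4)(x - 7) / 10
  L_1(x) = (x - 2)(x - 7) / -6
  L_2(x) = (x - 2)(x - 4) / 15
Then P(x) = -18·L_0(x) - 46·L_1(x) - 118·L_2(x).
Expanding and collecting terms gives P(x) = -2x^2 - 2x - 6.
Check: P(2) = -18. ✓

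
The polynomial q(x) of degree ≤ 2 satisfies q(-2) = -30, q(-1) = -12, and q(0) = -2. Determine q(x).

Using the Lagrange interpolation formula with nodes -2, -1, 0:
  L_0(x) = (x + 1)x / 2
  L_1(x) = (x + 2)x / -1
  L_2(x) = (x + 2)(x + 1) / 2
Then q(x) = -30·L_0(x) - 12·L_1(x) - 2·L_2(x).
Expanding and collecting terms gives q(x) = -4x² + 6x - 2.
Check: q(-1) = -12. ✓

q(x) = -4x^2 + 6x - 2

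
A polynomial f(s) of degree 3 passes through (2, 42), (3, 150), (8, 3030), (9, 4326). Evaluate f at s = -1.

Write f(s) = as^3 + bs^2 + cs + d. Substituting each data point gives a linear system:
  8a + 4b + 2c + d = 42
  27a + 9b + 3c + d = 150
  512a + 64b + 8c + d = 3030
  729a + 81b + 9c + d = 4326
Solving the system yields a = 6, b = 0, c = -6, d = 6.
So f(s) = 6s³ - 6s + 6.
Then f(-1) = 6.

6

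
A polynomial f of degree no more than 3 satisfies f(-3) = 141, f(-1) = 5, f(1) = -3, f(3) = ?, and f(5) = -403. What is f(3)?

The 4 known points determine the degree-3 polynomial uniquely.
Write f(s) = as^3 + bs^2 + cs + d. Substituting each data point gives a linear system:
  -27a + 9b - 3c + d = 141
  -a + b - c + d = 5
  a + b + c + d = -3
  125a + 25b + 5c + d = -403
Solving the system yields a = -4, b = 4, c = 0, d = -3.
So f(s) = -4s^3 + 4s^2 - 3.
Then f(3) = -75.

-75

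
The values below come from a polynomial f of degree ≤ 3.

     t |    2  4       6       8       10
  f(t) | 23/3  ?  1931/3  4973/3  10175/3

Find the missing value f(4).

473/3

On equispaced nodes a degree-3 polynomial has vanishing fourth forward difference, so
  f(2) - 4·f(4) + 6·f(6) - 4·f(8) + f(10) = 0.
Substituting the known values and solving for f(4):
  -4·f(4) = -1892/3
  f(4) = 473/3.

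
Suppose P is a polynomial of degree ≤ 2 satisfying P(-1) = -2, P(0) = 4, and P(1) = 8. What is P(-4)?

-32

Write P(t) = at^2 + bt + c. Substituting each data point gives a linear system:
  a - b + c = -2
  c = 4
  a + b + c = 8
Solving the system yields a = -1, b = 5, c = 4.
So P(t) = -t^2 + 5t + 4.
Then P(-4) = -32.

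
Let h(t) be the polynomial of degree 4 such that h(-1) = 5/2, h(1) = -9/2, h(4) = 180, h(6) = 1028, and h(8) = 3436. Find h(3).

97/2

Using the Lagrange interpolation formula with nodes -1, 1, 4, 6, 8:
  L_0(t) = (t - 1)(t - 4)(t - 6)(t - 8) / 630
  L_1(t) = (t + 1)(t - 4)(t - 6)(t - 8) / -210
  L_2(t) = (t + 1)(t - 1)(t - 6)(t - 8) / 120
  L_3(t) = (t + 1)(t - 1)(t - 4)(t - 8) / -140
  L_4(t) = (t + 1)(t - 1)(t - 4)(t - 6) / 504
Then h(t) = 5/2·L_0(t) - 9/2·L_1(t) + 180·L_2(t) + 1028·L_3(t) + 3436·L_4(t).
Expanding and collecting terms gives h(t) = t^4 - (3/2)t^3 + 2t^2 - 2t - 4.
Evaluating at t = 3: h(3) = 97/2.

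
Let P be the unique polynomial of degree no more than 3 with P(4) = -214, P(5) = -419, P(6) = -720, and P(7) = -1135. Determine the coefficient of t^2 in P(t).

-3

Write P(t) = at^3 + bt^2 + ct + d. Substituting each data point gives a linear system:
  64a + 16b + 4c + d = -214
  125a + 25b + 5c + d = -419
  216a + 36b + 6c + d = -720
  343a + 49b + 7c + d = -1135
Solving the system yields a = -3, b = -3, c = 5, d = 6.
So P(t) = -3t^3 - 3t^2 + 5t + 6.
The coefficient of t^2 is -3.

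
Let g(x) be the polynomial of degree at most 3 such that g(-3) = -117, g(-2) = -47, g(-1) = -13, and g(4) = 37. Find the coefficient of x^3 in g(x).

2

Write g(x) = ax^3 + bx^2 + cx + d. Substituting each data point gives a linear system:
  -27a + 9b - 3c + d = -117
  -8a + 4b - 2c + d = -47
  -a + b - c + d = -13
  64a + 16b + 4c + d = 37
Solving the system yields a = 2, b = -6, c = 2, d = -3.
So g(x) = 2x^3 - 6x^2 + 2x - 3.
The leading coefficient is 2.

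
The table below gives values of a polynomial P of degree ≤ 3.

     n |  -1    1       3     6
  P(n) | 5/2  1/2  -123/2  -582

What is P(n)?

P(n) = -3n^3 + (3/2)n^2 + 2n

Write P(n) = an^3 + bn^2 + cn + d. Substituting each data point gives a linear system:
  -a + b - c + d = 5/2
  a + b + c + d = 1/2
  27a + 9b + 3c + d = -123/2
  216a + 36b + 6c + d = -582
Solving the system yields a = -3, b = 3/2, c = 2, d = 0.
So P(n) = -3n³ + (3/2)n² + 2n.
Check: P(3) = -123/2. ✓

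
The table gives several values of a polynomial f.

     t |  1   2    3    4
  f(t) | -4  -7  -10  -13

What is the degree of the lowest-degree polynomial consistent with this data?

Forward differences of the values at t = 1, 2, 3, 4:
  f  : -4  -7  -10  -13
  Δ  : -3  -3  -3
  Δ^2: 0  0
  Δ^3: 0
The first differences are constant (-3) and nonzero, while all higher differences vanish, so the minimal degree is 1.

1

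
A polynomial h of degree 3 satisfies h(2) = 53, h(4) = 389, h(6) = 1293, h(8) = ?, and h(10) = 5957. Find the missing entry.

The 4 known points determine the degree-3 polynomial uniquely.
Write h(s) = as^3 + bs^2 + cs + d. Substituting each data point gives a linear system:
  8a + 4b + 2c + d = 53
  64a + 16b + 4c + d = 389
  216a + 36b + 6c + d = 1293
  1000a + 100b + 10c + d = 5957
Solving the system yields a = 6, b = -1, c = 6, d = -3.
So h(s) = 6s^3 - s^2 + 6s - 3.
Then h(8) = 3053.

3053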